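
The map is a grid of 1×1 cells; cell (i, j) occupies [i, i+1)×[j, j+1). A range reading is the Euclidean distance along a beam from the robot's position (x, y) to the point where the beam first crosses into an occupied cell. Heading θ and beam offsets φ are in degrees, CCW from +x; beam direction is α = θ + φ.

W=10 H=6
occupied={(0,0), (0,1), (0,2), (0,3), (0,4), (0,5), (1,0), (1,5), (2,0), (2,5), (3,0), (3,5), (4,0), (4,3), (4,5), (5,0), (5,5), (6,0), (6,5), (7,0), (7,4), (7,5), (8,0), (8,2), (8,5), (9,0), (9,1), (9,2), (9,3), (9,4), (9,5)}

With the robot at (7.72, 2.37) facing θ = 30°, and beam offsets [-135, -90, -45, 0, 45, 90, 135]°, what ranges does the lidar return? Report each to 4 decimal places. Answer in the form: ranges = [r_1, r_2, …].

ranges = [1.4183, 1.5819, 0.2899, 0.3233, 2.7228, 3.0369, 2.8160]

beam 1: φ=-135°, α=255°
  d=(-0.2588,-0.9659)  start (7,2)  tX=2.7819 tY=0.3831  stride 1/|dx|=3.8637 1/|dy|=1.0353
    cross y-line → (7,1), t=0.3831
    cross y-line → (7,0), t=1.4183 (wall)
  → r_1 = 1.4183
beam 2: φ=-90°, α=300°
  d=(0.5000,-0.8660)  start (7,2)  tX=0.5600 tY=0.4272  stride 1/|dx|=2.0000 1/|dy|=1.1547
    cross y-line → (7,1), t=0.4272
    cross x-line → (8,1), t=0.5600
    cross y-line → (8,0), t=1.5819 (wall)
  → r_2 = 1.5819
beam 3: φ=-45°, α=345°
  d=(0.9659,-0.2588)  start (7,2)  tX=0.2899 tY=1.4296  stride 1/|dx|=1.0353 1/|dy|=3.8637
    cross x-line → (8,2), t=0.2899 (wall)
  → r_3 = 0.2899
beam 4: φ=0°, α=30°
  d=(0.8660,0.5000)  start (7,2)  tX=0.3233 tY=1.2600  stride 1/|dx|=1.1547 1/|dy|=2.0000
    cross x-line → (8,2), t=0.3233 (wall)
  → r_4 = 0.3233
beam 5: φ=45°, α=75°
  d=(0.2588,0.9659)  start (7,2)  tX=1.0818 tY=0.6522  stride 1/|dx|=3.8637 1/|dy|=1.0353
    cross y-line → (7,3), t=0.6522
    cross x-line → (8,3), t=1.0818
    cross y-line → (8,4), t=1.6875
    cross y-line → (8,5), t=2.7228 (wall)
  → r_5 = 2.7228
beam 6: φ=90°, α=120°
  d=(-0.5000,0.8660)  start (7,2)  tX=1.4400 tY=0.7275  stride 1/|dx|=2.0000 1/|dy|=1.1547
    cross y-line → (7,3), t=0.7275
    cross x-line → (6,3), t=1.4400
    cross y-line → (6,4), t=1.8822
    cross y-line → (6,5), t=3.0369 (wall)
  → r_6 = 3.0369
beam 7: φ=135°, α=165°
  d=(-0.9659,0.2588)  start (7,2)  tX=0.7454 tY=2.4341  stride 1/|dx|=1.0353 1/|dy|=3.8637
    cross x-line → (6,2), t=0.7454
    cross x-line → (5,2), t=1.7807
    cross y-line → (5,3), t=2.4341
    cross x-line → (4,3), t=2.8160 (wall)
  → r_7 = 2.8160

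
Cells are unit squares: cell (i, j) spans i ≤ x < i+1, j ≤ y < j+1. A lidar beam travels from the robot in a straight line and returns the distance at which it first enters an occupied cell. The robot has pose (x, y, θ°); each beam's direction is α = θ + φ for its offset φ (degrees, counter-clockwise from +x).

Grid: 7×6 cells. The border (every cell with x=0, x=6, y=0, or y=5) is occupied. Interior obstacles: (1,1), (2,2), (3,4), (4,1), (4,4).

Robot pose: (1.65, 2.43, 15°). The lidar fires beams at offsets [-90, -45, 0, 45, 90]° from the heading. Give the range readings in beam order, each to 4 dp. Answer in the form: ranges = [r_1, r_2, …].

ranges = [0.4452, 0.4041, 0.3623, 2.7000, 2.5114]

beam 1: φ=-90°, α=285°
  direction (0.2588, -0.9659); cell (1,2); t to first gridline: x 1.3523, y 0.4452 (then +3.8637 / +1.0353)
    (1,1) via y @ 0.4452  # hit
  → r_1 = 0.4452
beam 2: φ=-45°, α=330°
  direction (0.8660, -0.5000); cell (1,2); t to first gridline: x 0.4041, y 0.8600 (then +1.1547 / +2.0000)
    (2,2) via x @ 0.4041  # hit
  → r_2 = 0.4041
beam 3: φ=0°, α=15°
  direction (0.9659, 0.2588); cell (1,2); t to first gridline: x 0.3623, y 2.2023 (then +1.0353 / +3.8637)
    (2,2) via x @ 0.3623  # hit
  → r_3 = 0.3623
beam 4: φ=45°, α=60°
  direction (0.5000, 0.8660); cell (1,2); t to first gridline: x 0.7000, y 0.6582 (then +2.0000 / +1.1547)
    (1,3) via y @ 0.6582
    (2,3) via x @ 0.7000
    (2,4) via y @ 1.8129
    (3,4) via x @ 2.7000  # hit
  → r_4 = 2.7000
beam 5: φ=90°, α=105°
  direction (-0.2588, 0.9659); cell (1,2); t to first gridline: x 2.5114, y 0.5901 (then +3.8637 / +1.0353)
    (1,3) via y @ 0.5901
    (1,4) via y @ 1.6254
    (0,4) via x @ 2.5114  # hit
  → r_5 = 2.5114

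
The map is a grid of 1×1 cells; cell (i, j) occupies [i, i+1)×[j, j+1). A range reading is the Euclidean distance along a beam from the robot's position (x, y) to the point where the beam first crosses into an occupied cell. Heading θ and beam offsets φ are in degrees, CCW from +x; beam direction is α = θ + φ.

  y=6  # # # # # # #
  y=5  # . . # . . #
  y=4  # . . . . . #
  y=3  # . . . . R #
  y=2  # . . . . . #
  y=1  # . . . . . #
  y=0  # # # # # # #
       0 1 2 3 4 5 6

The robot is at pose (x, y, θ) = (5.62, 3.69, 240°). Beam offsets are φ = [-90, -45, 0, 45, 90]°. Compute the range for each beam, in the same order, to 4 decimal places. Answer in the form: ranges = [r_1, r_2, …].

beam 1: φ=-90°, α=150°
  direction (-0.8660, 0.5000); cell (5,3); t to first gridline: x 0.7159, y 0.6200 (then +1.1547 / +2.0000)
    (5,4) via y @ 0.6200
    (4,4) via x @ 0.7159
    (3,4) via x @ 1.8706
    (3,5) via y @ 2.6200  # hit
  → r_1 = 2.6200
beam 2: φ=-45°, α=195°
  direction (-0.9659, -0.2588); cell (5,3); t to first gridline: x 0.6419, y 2.6660 (then +1.0353 / +3.8637)
    (4,3) via x @ 0.6419
    (3,3) via x @ 1.6771
    (3,2) via y @ 2.6660
    (2,2) via x @ 2.7124
    (1,2) via x @ 3.7477
    (0,2) via x @ 4.7830  # hit
  → r_2 = 4.7830
beam 3: φ=0°, α=240°
  direction (-0.5000, -0.8660); cell (5,3); t to first gridline: x 1.2400, y 0.7967 (then +2.0000 / +1.1547)
    (5,2) via y @ 0.7967
    (4,2) via x @ 1.2400
    (4,1) via y @ 1.9514
    (4,0) via y @ 3.1061  # hit
  → r_3 = 3.1061
beam 4: φ=45°, α=285°
  direction (0.2588, -0.9659); cell (5,3); t to first gridline: x 1.4682, y 0.7143 (then +3.8637 / +1.0353)
    (5,2) via y @ 0.7143
    (6,2) via x @ 1.4682  # hit
  → r_4 = 1.4682
beam 5: φ=90°, α=330°
  direction (0.8660, -0.5000); cell (5,3); t to first gridline: x 0.4388, y 1.3800 (then +1.1547 / +2.0000)
    (6,3) via x @ 0.4388  # hit
  → r_5 = 0.4388

ranges = [2.6200, 4.7830, 3.1061, 1.4682, 0.4388]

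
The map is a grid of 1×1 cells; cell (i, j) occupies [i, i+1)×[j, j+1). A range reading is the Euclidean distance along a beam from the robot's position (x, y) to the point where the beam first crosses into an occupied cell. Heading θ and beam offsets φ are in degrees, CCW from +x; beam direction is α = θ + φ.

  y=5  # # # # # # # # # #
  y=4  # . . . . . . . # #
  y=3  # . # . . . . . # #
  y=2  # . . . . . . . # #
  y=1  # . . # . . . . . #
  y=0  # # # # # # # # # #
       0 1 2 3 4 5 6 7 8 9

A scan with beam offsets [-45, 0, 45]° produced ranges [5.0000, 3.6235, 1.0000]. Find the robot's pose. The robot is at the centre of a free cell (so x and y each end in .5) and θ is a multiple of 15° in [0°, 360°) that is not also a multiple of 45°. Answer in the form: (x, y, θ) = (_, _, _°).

(x, y, θ) = (7.5, 4.5, 255°)

Candidates: 27 free-cell centres × 16 headings = 432 poses. Raycast each; keep the one whose scan matches to 4 dp.
  (3.5, 3.5, 195°): beam 1 = 0.5774 ≠ 5.0000 ✗
  (2.5, 2.5, 345°): beam 1 = 1.0000 ≠ 5.0000 ✗
  (5.5, 4.5, 15°): beam 1 = 2.8868 ≠ 5.0000 ✗
  (6.5, 4.5, 240°): beam 1 = 3.6235 ≠ 5.0000 ✗
  …
  (7.5, 4.5, 255°): r_1=5.0000, r_2=3.6235, r_3=1.0000 — all match ✓
Unique over the lattice → pose = (7.5, 4.5, 255°).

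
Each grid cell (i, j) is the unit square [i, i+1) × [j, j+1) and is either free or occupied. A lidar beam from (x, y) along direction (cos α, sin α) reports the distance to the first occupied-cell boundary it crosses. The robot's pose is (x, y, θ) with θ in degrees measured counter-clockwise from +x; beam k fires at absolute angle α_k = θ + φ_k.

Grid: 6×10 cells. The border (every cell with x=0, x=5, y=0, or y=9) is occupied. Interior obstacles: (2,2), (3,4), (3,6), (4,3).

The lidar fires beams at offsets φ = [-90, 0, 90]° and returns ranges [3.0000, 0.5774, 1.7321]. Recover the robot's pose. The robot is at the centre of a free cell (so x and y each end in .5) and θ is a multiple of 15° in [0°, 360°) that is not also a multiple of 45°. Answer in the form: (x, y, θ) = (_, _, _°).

Enumerate (i+0.5, j+0.5, θ) over the 28 free cells and 16 admissible headings. For each, cast all 3 beams and compare to the given ranges.
  (3.5, 7.5, 345°): beam 1 = 0.5176 ≠ 3.0000 ✗
  (3.5, 2.5, 255°): beam 1 = 0.5176 ≠ 3.0000 ✗
  (1.5, 3.5, 105°): beam 1 = 1.9319 ≠ 3.0000 ✗
  (2.5, 3.5, 75°): beam 1 = 1.5529 ≠ 3.0000 ✗
  …
  (2.5, 4.5, 330°): r_1=3.0000, r_2=0.5774, r_3=1.7321 — all match ✓
No second candidate reproduces the full scan.

(x, y, θ) = (2.5, 4.5, 330°)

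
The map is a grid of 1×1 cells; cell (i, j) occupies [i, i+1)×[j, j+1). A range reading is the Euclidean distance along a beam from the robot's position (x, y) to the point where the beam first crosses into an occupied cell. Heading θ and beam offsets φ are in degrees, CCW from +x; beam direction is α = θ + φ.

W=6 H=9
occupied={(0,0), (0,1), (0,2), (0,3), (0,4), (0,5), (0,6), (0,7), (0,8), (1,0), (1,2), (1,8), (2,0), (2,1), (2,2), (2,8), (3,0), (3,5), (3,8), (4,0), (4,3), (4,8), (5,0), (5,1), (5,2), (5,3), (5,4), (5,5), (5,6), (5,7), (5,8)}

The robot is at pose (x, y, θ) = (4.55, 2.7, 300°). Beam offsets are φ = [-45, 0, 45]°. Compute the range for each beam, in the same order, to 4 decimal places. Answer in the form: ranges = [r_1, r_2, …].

beam 1: φ=-45°, α=255°
  dir = (cos 255°, sin 255°) = (-0.2588, -0.9659); from cell (4,2)
  next x-line at t=2.1250, next y-line at t=0.7247; Δt_x=3.8637, Δt_y=1.0353
    y: enter (4,1) at t=0.7247
    y: enter (4,0) at t=1.7600 ← occupied
  → r_1 = 1.7600
beam 2: φ=0°, α=300°
  dir = (cos 300°, sin 300°) = (0.5000, -0.8660); from cell (4,2)
  next x-line at t=0.9000, next y-line at t=0.8083; Δt_x=2.0000, Δt_y=1.1547
    y: enter (4,1) at t=0.8083
    x: enter (5,1) at t=0.9000 ← occupied
  → r_2 = 0.9000
beam 3: φ=45°, α=345°
  dir = (cos 345°, sin 345°) = (0.9659, -0.2588); from cell (4,2)
  next x-line at t=0.4659, next y-line at t=2.7046; Δt_x=1.0353, Δt_y=3.8637
    x: enter (5,2) at t=0.4659 ← occupied
  → r_3 = 0.4659

ranges = [1.7600, 0.9000, 0.4659]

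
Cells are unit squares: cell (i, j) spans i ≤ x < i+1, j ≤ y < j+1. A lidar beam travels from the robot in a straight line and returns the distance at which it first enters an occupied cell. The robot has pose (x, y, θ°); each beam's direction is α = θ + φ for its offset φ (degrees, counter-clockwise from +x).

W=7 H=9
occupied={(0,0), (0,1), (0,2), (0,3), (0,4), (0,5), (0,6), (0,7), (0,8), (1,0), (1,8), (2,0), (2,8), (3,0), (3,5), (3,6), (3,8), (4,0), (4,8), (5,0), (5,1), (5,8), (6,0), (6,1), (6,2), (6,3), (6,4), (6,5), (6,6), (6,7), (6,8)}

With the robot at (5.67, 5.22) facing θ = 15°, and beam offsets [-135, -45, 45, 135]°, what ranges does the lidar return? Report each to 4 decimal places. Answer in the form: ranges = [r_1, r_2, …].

beam 1: φ=-135°, α=240°
  dir = (cos 240°, sin 240°) = (-0.5000, -0.8660); from cell (5,5)
  next x-line at t=1.3400, next y-line at t=0.2540; Δt_x=2.0000, Δt_y=1.1547
    y: enter (5,4) at t=0.2540
    x: enter (4,4) at t=1.3400
    y: enter (4,3) at t=1.4087
    y: enter (4,2) at t=2.5634
    x: enter (3,2) at t=3.3400
    y: enter (3,1) at t=3.7181
    y: enter (3,0) at t=4.8728 ← occupied
  → r_1 = 4.8728
beam 2: φ=-45°, α=330°
  dir = (cos 330°, sin 330°) = (0.8660, -0.5000); from cell (5,5)
  next x-line at t=0.3811, next y-line at t=0.4400; Δt_x=1.1547, Δt_y=2.0000
    x: enter (6,5) at t=0.3811 ← occupied
  → r_2 = 0.3811
beam 3: φ=45°, α=60°
  dir = (cos 60°, sin 60°) = (0.5000, 0.8660); from cell (5,5)
  next x-line at t=0.6600, next y-line at t=0.9007; Δt_x=2.0000, Δt_y=1.1547
    x: enter (6,5) at t=0.6600 ← occupied
  → r_3 = 0.6600
beam 4: φ=135°, α=150°
  dir = (cos 150°, sin 150°) = (-0.8660, 0.5000); from cell (5,5)
  next x-line at t=0.7736, next y-line at t=1.5600; Δt_x=1.1547, Δt_y=2.0000
    x: enter (4,5) at t=0.7736
    y: enter (4,6) at t=1.5600
    x: enter (3,6) at t=1.9283 ← occupied
  → r_4 = 1.9283

ranges = [4.8728, 0.3811, 0.6600, 1.9283]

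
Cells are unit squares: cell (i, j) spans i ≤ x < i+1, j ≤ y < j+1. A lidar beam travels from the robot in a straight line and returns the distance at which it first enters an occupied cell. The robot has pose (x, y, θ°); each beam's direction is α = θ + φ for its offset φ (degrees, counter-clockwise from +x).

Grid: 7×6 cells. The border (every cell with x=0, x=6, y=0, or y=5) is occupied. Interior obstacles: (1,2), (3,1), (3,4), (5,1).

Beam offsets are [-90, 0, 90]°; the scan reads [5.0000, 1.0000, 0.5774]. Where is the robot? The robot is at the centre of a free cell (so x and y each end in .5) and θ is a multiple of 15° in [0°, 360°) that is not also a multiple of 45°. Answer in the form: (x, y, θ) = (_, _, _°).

Enumerate (i+0.5, j+0.5, θ) over the 16 free cells and 16 admissible headings. For each, cast all 3 beams and compare to the given ranges.
  (4.5, 1.5, 285°): beam 1 = 0.5176 ≠ 5.0000 ✗
  (5.5, 3.5, 240°): beam 1 = 1.7321 ≠ 5.0000 ✗
  (3.5, 2.5, 285°): beam 1 = 1.5529 ≠ 5.0000 ✗
  …
  (5.5, 3.5, 300°): r_1=5.0000, r_2=1.0000, r_3=0.5774 — all match ✓
Unique over the lattice → pose = (5.5, 3.5, 300°).

(x, y, θ) = (5.5, 3.5, 300°)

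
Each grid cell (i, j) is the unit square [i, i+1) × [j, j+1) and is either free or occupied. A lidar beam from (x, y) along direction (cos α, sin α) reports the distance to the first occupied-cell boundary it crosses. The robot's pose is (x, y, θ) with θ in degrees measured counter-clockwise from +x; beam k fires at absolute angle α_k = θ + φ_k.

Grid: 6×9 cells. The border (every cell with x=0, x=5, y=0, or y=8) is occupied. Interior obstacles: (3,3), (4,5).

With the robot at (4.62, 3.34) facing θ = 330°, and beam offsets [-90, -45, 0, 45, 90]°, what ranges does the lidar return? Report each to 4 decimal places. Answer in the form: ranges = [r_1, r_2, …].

ranges = [2.7020, 1.4682, 0.4388, 0.3934, 0.7600]

beam 1: φ=-90°, α=240°
  d=(-0.5000,-0.8660)  start (4,3)  tX=1.2400 tY=0.3926  stride 1/|dx|=2.0000 1/|dy|=1.1547
    cross y-line → (4,2), t=0.3926
    cross x-line → (3,2), t=1.2400
    cross y-line → (3,1), t=1.5473
    cross y-line → (3,0), t=2.7020 (wall)
  → r_1 = 2.7020
beam 2: φ=-45°, α=285°
  d=(0.2588,-0.9659)  start (4,3)  tX=1.4682 tY=0.3520  stride 1/|dx|=3.8637 1/|dy|=1.0353
    cross y-line → (4,2), t=0.3520
    cross y-line → (4,1), t=1.3873
    cross x-line → (5,1), t=1.4682 (wall)
  → r_2 = 1.4682
beam 3: φ=0°, α=330°
  d=(0.8660,-0.5000)  start (4,3)  tX=0.4388 tY=0.6800  stride 1/|dx|=1.1547 1/|dy|=2.0000
    cross x-line → (5,3), t=0.4388 (wall)
  → r_3 = 0.4388
beam 4: φ=45°, α=15°
  d=(0.9659,0.2588)  start (4,3)  tX=0.3934 tY=2.5500  stride 1/|dx|=1.0353 1/|dy|=3.8637
    cross x-line → (5,3), t=0.3934 (wall)
  → r_4 = 0.3934
beam 5: φ=90°, α=60°
  d=(0.5000,0.8660)  start (4,3)  tX=0.7600 tY=0.7621  stride 1/|dx|=2.0000 1/|dy|=1.1547
    cross x-line → (5,3), t=0.7600 (wall)
  → r_5 = 0.7600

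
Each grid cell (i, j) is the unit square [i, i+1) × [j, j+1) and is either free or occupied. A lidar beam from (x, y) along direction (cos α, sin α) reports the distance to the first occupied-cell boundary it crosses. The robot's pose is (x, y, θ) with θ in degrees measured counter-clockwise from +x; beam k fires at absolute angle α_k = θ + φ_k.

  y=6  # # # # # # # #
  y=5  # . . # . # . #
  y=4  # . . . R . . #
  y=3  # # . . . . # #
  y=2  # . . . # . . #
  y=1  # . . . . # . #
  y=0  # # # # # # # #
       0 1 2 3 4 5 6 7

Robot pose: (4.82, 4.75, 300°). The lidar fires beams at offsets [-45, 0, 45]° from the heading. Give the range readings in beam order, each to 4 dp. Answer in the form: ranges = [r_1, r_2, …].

beam 1: φ=-45°, α=255°
  direction (-0.2588, -0.9659); cell (4,4); t to first gridline: x 3.1682, y 0.7765 (then +3.8637 / +1.0353)
    (4,3) via y @ 0.7765
    (4,2) via y @ 1.8117  # hit
  → r_1 = 1.8117
beam 2: φ=0°, α=300°
  direction (0.5000, -0.8660); cell (4,4); t to first gridline: x 0.3600, y 0.8660 (then +2.0000 / +1.1547)
    (5,4) via x @ 0.3600
    (5,3) via y @ 0.8660
    (5,2) via y @ 2.0207
    (6,2) via x @ 2.3600
    (6,1) via y @ 3.1754
    (6,0) via y @ 4.3301  # hit
  → r_2 = 4.3301
beam 3: φ=45°, α=345°
  direction (0.9659, -0.2588); cell (4,4); t to first gridline: x 0.1863, y 2.8978 (then +1.0353 / +3.8637)
    (5,4) via x @ 0.1863
    (6,4) via x @ 1.2216
    (7,4) via x @ 2.2569  # hit
  → r_3 = 2.2569

ranges = [1.8117, 4.3301, 2.2569]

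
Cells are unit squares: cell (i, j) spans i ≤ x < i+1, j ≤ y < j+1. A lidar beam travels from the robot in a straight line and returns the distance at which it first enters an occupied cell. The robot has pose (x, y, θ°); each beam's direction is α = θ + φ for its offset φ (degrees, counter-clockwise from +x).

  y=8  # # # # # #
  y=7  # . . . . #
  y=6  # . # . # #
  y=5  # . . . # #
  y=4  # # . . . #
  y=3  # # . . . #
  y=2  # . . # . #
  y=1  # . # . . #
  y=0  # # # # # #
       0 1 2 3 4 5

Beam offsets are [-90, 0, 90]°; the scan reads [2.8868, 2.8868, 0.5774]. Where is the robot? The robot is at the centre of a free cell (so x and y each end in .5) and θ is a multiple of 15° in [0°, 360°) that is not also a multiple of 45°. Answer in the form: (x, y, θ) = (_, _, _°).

Enumerate (i+0.5, j+0.5, θ) over the 21 free cells and 16 admissible headings. For each, cast all 3 beams and compare to the given ranges.
  (3.5, 7.5, 255°): beam 1 = 1.9319 ≠ 2.8868 ✗
  (4.5, 4.5, 165°): beam 1 = 0.5176 ≠ 2.8868 ✗
  (2.5, 3.5, 30°): beam 1 = 1.0000 ≠ 2.8868 ✗
  …
  (3.5, 3.5, 210°): r_1=2.8868, r_2=2.8868, r_3=0.5774 — all match ✓
No second candidate reproduces the full scan.

(x, y, θ) = (3.5, 3.5, 210°)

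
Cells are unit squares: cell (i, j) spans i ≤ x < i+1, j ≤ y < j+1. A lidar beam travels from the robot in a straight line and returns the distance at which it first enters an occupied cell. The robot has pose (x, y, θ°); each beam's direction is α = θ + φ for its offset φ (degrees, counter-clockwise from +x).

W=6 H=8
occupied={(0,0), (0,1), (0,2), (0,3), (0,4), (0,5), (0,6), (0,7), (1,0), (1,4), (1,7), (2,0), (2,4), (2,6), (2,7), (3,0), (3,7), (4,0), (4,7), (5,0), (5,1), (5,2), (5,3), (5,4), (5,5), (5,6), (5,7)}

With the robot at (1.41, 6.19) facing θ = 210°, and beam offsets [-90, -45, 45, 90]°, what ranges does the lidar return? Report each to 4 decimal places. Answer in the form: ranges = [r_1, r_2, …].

ranges = [0.8200, 0.4245, 1.2320, 1.3741]

beam 1: φ=-90°, α=120°
  cosα=-0.5000 sinα=0.8660 | (1,6) | tMaxX 0.8200 tMaxY 0.9353 | tΔX 2.0000 tΔY 1.1547
    t=0.8200 [x] (0,6) — stop
  → r_1 = 0.8200
beam 2: φ=-45°, α=165°
  cosα=-0.9659 sinα=0.2588 | (1,6) | tMaxX 0.4245 tMaxY 3.1296 | tΔX 1.0353 tΔY 3.8637
    t=0.4245 [x] (0,6) — stop
  → r_2 = 0.4245
beam 3: φ=45°, α=255°
  cosα=-0.2588 sinα=-0.9659 | (1,6) | tMaxX 1.5841 tMaxY 0.1967 | tΔX 3.8637 tΔY 1.0353
    t=0.1967 [y] (1,5)
    t=1.2320 [y] (1,4) — stop
  → r_3 = 1.2320
beam 4: φ=90°, α=300°
  cosα=0.5000 sinα=-0.8660 | (1,6) | tMaxX 1.1800 tMaxY 0.2194 | tΔX 2.0000 tΔY 1.1547
    t=0.2194 [y] (1,5)
    t=1.1800 [x] (2,5)
    t=1.3741 [y] (2,4) — stop
  → r_4 = 1.3741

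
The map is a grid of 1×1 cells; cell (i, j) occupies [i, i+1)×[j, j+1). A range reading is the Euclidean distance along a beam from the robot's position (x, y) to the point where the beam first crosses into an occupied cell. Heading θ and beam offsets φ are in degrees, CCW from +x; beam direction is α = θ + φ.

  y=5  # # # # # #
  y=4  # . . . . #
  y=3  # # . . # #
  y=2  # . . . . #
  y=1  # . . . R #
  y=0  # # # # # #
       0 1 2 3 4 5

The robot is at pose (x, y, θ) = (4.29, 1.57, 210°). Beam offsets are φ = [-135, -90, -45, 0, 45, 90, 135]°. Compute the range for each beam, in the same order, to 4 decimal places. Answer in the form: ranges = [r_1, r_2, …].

beam 1: φ=-135°, α=75°
  dir = (cos 75°, sin 75°) = (0.2588, 0.9659); from cell (4,1)
  next x-line at t=2.7432, next y-line at t=0.4452; Δt_x=3.8637, Δt_y=1.0353
    y: enter (4,2) at t=0.4452
    y: enter (4,3) at t=1.4804 ← occupied
  → r_1 = 1.4804
beam 2: φ=-90°, α=120°
  dir = (cos 120°, sin 120°) = (-0.5000, 0.8660); from cell (4,1)
  next x-line at t=0.5800, next y-line at t=0.4965; Δt_x=2.0000, Δt_y=1.1547
    y: enter (4,2) at t=0.4965
    x: enter (3,2) at t=0.5800
    y: enter (3,3) at t=1.6512
    x: enter (2,3) at t=2.5800
    y: enter (2,4) at t=2.8059
    y: enter (2,5) at t=3.9606 ← occupied
  → r_2 = 3.9606
beam 3: φ=-45°, α=165°
  dir = (cos 165°, sin 165°) = (-0.9659, 0.2588); from cell (4,1)
  next x-line at t=0.3002, next y-line at t=1.6614; Δt_x=1.0353, Δt_y=3.8637
    x: enter (3,1) at t=0.3002
    x: enter (2,1) at t=1.3355
    y: enter (2,2) at t=1.6614
    x: enter (1,2) at t=2.3708
    x: enter (0,2) at t=3.4061 ← occupied
  → r_3 = 3.4061
beam 4: φ=0°, α=210°
  dir = (cos 210°, sin 210°) = (-0.8660, -0.5000); from cell (4,1)
  next x-line at t=0.3349, next y-line at t=1.1400; Δt_x=1.1547, Δt_y=2.0000
    x: enter (3,1) at t=0.3349
    y: enter (3,0) at t=1.1400 ← occupied
  → r_4 = 1.1400
beam 5: φ=45°, α=255°
  dir = (cos 255°, sin 255°) = (-0.2588, -0.9659); from cell (4,1)
  next x-line at t=1.1205, next y-line at t=0.5901; Δt_x=3.8637, Δt_y=1.0353
    y: enter (4,0) at t=0.5901 ← occupied
  → r_5 = 0.5901
beam 6: φ=90°, α=300°
  dir = (cos 300°, sin 300°) = (0.5000, -0.8660); from cell (4,1)
  next x-line at t=1.4200, next y-line at t=0.6582; Δt_x=2.0000, Δt_y=1.1547
    y: enter (4,0) at t=0.6582 ← occupied
  → r_6 = 0.6582
beam 7: φ=135°, α=345°
  dir = (cos 345°, sin 345°) = (0.9659, -0.2588); from cell (4,1)
  next x-line at t=0.7350, next y-line at t=2.2023; Δt_x=1.0353, Δt_y=3.8637
    x: enter (5,1) at t=0.7350 ← occupied
  → r_7 = 0.7350

ranges = [1.4804, 3.9606, 3.4061, 1.1400, 0.5901, 0.6582, 0.7350]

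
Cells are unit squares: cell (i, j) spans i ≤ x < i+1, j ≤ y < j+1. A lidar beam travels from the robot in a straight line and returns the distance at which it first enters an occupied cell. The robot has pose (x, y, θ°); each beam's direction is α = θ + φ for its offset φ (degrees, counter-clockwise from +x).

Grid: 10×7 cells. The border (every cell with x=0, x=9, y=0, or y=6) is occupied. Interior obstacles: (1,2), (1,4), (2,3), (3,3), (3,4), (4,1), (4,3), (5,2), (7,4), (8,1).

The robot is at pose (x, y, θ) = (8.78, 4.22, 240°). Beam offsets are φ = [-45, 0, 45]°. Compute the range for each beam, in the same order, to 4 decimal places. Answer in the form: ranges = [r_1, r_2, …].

ranges = [0.8075, 3.7181, 0.8500]

beam 1: φ=-45°, α=195°
  dir = (cos 195°, sin 195°) = (-0.9659, -0.2588); from cell (8,4)
  next x-line at t=0.8075, next y-line at t=0.8500; Δt_x=1.0353, Δt_y=3.8637
    x: enter (7,4) at t=0.8075 ← occupied
  → r_1 = 0.8075
beam 2: φ=0°, α=240°
  dir = (cos 240°, sin 240°) = (-0.5000, -0.8660); from cell (8,4)
  next x-line at t=1.5600, next y-line at t=0.2540; Δt_x=2.0000, Δt_y=1.1547
    y: enter (8,3) at t=0.2540
    y: enter (8,2) at t=1.4087
    x: enter (7,2) at t=1.5600
    y: enter (7,1) at t=2.5634
    x: enter (6,1) at t=3.5600
    y: enter (6,0) at t=3.7181 ← occupied
  → r_2 = 3.7181
beam 3: φ=45°, α=285°
  dir = (cos 285°, sin 285°) = (0.2588, -0.9659); from cell (8,4)
  next x-line at t=0.8500, next y-line at t=0.2278; Δt_x=3.8637, Δt_y=1.0353
    y: enter (8,3) at t=0.2278
    x: enter (9,3) at t=0.8500 ← occupied
  → r_3 = 0.8500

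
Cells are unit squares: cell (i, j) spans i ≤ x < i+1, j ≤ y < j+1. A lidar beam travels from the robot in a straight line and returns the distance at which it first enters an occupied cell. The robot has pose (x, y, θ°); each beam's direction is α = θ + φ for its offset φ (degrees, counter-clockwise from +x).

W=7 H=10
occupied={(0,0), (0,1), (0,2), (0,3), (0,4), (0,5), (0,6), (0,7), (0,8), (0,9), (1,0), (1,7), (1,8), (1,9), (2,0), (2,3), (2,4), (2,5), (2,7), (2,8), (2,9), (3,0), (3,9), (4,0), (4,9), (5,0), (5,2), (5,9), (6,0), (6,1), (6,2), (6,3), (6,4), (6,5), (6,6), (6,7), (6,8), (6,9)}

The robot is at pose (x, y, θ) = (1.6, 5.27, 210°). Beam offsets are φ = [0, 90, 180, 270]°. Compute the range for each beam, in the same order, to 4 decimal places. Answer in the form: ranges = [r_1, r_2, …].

ranges = [0.6928, 0.8000, 0.4619, 1.2000]

beam 1: φ=0°, α=210°
  d=(-0.8660,-0.5000)  start (1,5)  tX=0.6928 tY=0.5400  stride 1/|dx|=1.1547 1/|dy|=2.0000
    cross y-line → (1,4), t=0.5400
    cross x-line → (0,4), t=0.6928 (wall)
  → r_1 = 0.6928
beam 2: φ=90°, α=300°
  d=(0.5000,-0.8660)  start (1,5)  tX=0.8000 tY=0.3118  stride 1/|dx|=2.0000 1/|dy|=1.1547
    cross y-line → (1,4), t=0.3118
    cross x-line → (2,4), t=0.8000 (wall)
  → r_2 = 0.8000
beam 3: φ=180°, α=30°
  d=(0.8660,0.5000)  start (1,5)  tX=0.4619 tY=1.4600  stride 1/|dx|=1.1547 1/|dy|=2.0000
    cross x-line → (2,5), t=0.4619 (wall)
  → r_3 = 0.4619
beam 4: φ=270°, α=120°
  d=(-0.5000,0.8660)  start (1,5)  tX=1.2000 tY=0.8429  stride 1/|dx|=2.0000 1/|dy|=1.1547
    cross y-line → (1,6), t=0.8429
    cross x-line → (0,6), t=1.2000 (wall)
  → r_4 = 1.2000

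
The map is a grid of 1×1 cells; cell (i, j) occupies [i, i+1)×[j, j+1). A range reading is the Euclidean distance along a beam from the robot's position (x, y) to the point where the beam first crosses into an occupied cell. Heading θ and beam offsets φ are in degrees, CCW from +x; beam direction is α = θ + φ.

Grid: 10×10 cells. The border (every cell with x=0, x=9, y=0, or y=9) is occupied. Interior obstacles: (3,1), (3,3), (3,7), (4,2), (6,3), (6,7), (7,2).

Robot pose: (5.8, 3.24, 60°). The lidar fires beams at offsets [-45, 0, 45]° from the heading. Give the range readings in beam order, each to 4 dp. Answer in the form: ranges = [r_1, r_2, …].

ranges = [0.2071, 0.4000, 5.9632]

beam 1: φ=-45°, α=15°
  dir = (cos 15°, sin 15°) = (0.9659, 0.2588); from cell (5,3)
  next x-line at t=0.2071, next y-line at t=2.9364; Δt_x=1.0353, Δt_y=3.8637
    x: enter (6,3) at t=0.2071 ← occupied
  → r_1 = 0.2071
beam 2: φ=0°, α=60°
  dir = (cos 60°, sin 60°) = (0.5000, 0.8660); from cell (5,3)
  next x-line at t=0.4000, next y-line at t=0.8776; Δt_x=2.0000, Δt_y=1.1547
    x: enter (6,3) at t=0.4000 ← occupied
  → r_2 = 0.4000
beam 3: φ=45°, α=105°
  dir = (cos 105°, sin 105°) = (-0.2588, 0.9659); from cell (5,3)
  next x-line at t=3.0910, next y-line at t=0.7868; Δt_x=3.8637, Δt_y=1.0353
    y: enter (5,4) at t=0.7868
    y: enter (5,5) at t=1.8221
    y: enter (5,6) at t=2.8574
    x: enter (4,6) at t=3.0910
    y: enter (4,7) at t=3.8926
    y: enter (4,8) at t=4.9279
    y: enter (4,9) at t=5.9632 ← occupied
  → r_3 = 5.9632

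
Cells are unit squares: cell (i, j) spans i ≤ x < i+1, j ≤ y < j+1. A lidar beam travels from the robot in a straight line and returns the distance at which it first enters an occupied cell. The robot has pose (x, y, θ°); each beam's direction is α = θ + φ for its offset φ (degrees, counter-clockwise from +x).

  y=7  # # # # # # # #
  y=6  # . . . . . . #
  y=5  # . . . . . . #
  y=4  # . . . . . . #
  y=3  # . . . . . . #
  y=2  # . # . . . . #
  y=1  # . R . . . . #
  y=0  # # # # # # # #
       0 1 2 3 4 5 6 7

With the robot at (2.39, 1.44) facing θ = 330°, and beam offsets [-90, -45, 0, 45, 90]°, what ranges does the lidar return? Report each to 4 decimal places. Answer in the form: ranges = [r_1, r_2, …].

ranges = [0.5081, 0.4555, 0.8800, 4.7726, 0.6466]

beam 1: φ=-90°, α=240°
  dir = (cos 240°, sin 240°) = (-0.5000, -0.8660); from cell (2,1)
  next x-line at t=0.7800, next y-line at t=0.5081; Δt_x=2.0000, Δt_y=1.1547
    y: enter (2,0) at t=0.5081 ← occupied
  → r_1 = 0.5081
beam 2: φ=-45°, α=285°
  dir = (cos 285°, sin 285°) = (0.2588, -0.9659); from cell (2,1)
  next x-line at t=2.3569, next y-line at t=0.4555; Δt_x=3.8637, Δt_y=1.0353
    y: enter (2,0) at t=0.4555 ← occupied
  → r_2 = 0.4555
beam 3: φ=0°, α=330°
  dir = (cos 330°, sin 330°) = (0.8660, -0.5000); from cell (2,1)
  next x-line at t=0.7044, next y-line at t=0.8800; Δt_x=1.1547, Δt_y=2.0000
    x: enter (3,1) at t=0.7044
    y: enter (3,0) at t=0.8800 ← occupied
  → r_3 = 0.8800
beam 4: φ=45°, α=15°
  dir = (cos 15°, sin 15°) = (0.9659, 0.2588); from cell (2,1)
  next x-line at t=0.6315, next y-line at t=2.1637; Δt_x=1.0353, Δt_y=3.8637
    x: enter (3,1) at t=0.6315
    x: enter (4,1) at t=1.6668
    y: enter (4,2) at t=2.1637
    x: enter (5,2) at t=2.7021
    x: enter (6,2) at t=3.7373
    x: enter (7,2) at t=4.7726 ← occupied
  → r_4 = 4.7726
beam 5: φ=90°, α=60°
  dir = (cos 60°, sin 60°) = (0.5000, 0.8660); from cell (2,1)
  next x-line at t=1.2200, next y-line at t=0.6466; Δt_x=2.0000, Δt_y=1.1547
    y: enter (2,2) at t=0.6466 ← occupied
  → r_5 = 0.6466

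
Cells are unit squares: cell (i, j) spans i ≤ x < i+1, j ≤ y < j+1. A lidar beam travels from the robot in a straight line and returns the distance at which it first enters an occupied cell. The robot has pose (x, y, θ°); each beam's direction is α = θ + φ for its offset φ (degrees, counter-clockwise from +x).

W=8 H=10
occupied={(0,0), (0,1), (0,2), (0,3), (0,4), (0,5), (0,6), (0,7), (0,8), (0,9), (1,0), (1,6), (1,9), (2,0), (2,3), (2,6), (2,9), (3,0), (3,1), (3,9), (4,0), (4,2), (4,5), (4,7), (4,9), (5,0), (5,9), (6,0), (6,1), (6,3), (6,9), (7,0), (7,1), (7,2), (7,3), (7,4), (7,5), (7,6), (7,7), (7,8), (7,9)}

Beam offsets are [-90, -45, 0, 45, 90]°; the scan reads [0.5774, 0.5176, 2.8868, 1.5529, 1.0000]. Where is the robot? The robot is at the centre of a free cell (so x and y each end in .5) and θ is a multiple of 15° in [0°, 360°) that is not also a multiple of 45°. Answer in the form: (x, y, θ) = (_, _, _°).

(x, y, θ) = (3.5, 3.5, 240°)

The pose lattice has 39·16 = 624 candidates. Test each by forward raycasting.
  (2.5, 4.5, 30°): beam 2 = 3.6235 ≠ 0.5176 ✗
  (3.5, 3.5, 105°): beam 1 = 3.6235 ≠ 0.5774 ✗
  (2.5, 5.5, 165°): beam 1 = 0.5176 ≠ 0.5774 ✗
  (5.5, 7.5, 285°): beam 1 = 0.5176 ≠ 0.5774 ✗
  (6.5, 4.5, 165°): beam 1 = 1.9319 ≠ 0.5774 ✗
  …
  (3.5, 3.5, 240°): r_1=0.5774, r_2=0.5176, r_3=2.8868, r_4=1.5529, r_5=1.0000 — all match ✓
Only this pose fits every beam.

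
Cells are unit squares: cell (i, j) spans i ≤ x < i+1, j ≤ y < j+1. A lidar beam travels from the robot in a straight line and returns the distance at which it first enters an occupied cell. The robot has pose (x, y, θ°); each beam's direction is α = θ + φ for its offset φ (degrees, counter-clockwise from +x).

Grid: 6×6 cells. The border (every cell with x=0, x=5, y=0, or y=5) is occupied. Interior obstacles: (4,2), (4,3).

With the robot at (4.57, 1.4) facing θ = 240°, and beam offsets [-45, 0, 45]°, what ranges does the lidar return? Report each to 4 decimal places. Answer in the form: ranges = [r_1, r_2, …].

beam 1: φ=-45°, α=195°
  dir = (cos 195°, sin 195°) = (-0.9659, -0.2588); from cell (4,1)
  next x-line at t=0.5901, next y-line at t=1.5455; Δt_x=1.0353, Δt_y=3.8637
    x: enter (3,1) at t=0.5901
    y: enter (3,0) at t=1.5455 ← occupied
  → r_1 = 1.5455
beam 2: φ=0°, α=240°
  dir = (cos 240°, sin 240°) = (-0.5000, -0.8660); from cell (4,1)
  next x-line at t=1.1400, next y-line at t=0.4619; Δt_x=2.0000, Δt_y=1.1547
    y: enter (4,0) at t=0.4619 ← occupied
  → r_2 = 0.4619
beam 3: φ=45°, α=285°
  dir = (cos 285°, sin 285°) = (0.2588, -0.9659); from cell (4,1)
  next x-line at t=1.6614, next y-line at t=0.4141; Δt_x=3.8637, Δt_y=1.0353
    y: enter (4,0) at t=0.4141 ← occupied
  → r_3 = 0.4141

ranges = [1.5455, 0.4619, 0.4141]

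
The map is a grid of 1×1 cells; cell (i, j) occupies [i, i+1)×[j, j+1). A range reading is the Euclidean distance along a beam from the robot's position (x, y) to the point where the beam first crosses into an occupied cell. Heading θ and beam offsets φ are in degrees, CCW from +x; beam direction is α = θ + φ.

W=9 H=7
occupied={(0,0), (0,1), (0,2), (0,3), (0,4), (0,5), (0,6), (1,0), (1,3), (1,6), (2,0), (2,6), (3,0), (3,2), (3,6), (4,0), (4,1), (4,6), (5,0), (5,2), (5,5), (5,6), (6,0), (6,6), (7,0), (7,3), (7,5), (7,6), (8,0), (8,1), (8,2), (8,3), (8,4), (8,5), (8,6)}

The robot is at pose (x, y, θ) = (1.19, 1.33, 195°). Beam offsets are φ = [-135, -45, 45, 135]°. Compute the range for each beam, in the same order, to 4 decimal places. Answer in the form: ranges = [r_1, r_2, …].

ranges = [5.3925, 0.2194, 0.3800, 0.6600]

beam 1: φ=-135°, α=60°
  dir = (cos 60°, sin 60°) = (0.5000, 0.8660); from cell (1,1)
  next x-line at t=1.6200, next y-line at t=0.7736; Δt_x=2.0000, Δt_y=1.1547
    y: enter (1,2) at t=0.7736
    x: enter (2,2) at t=1.6200
    y: enter (2,3) at t=1.9283
    y: enter (2,4) at t=3.0831
    x: enter (3,4) at t=3.6200
    y: enter (3,5) at t=4.2378
    y: enter (3,6) at t=5.3925 ← occupied
  → r_1 = 5.3925
beam 2: φ=-45°, α=150°
  dir = (cos 150°, sin 150°) = (-0.8660, 0.5000); from cell (1,1)
  next x-line at t=0.2194, next y-line at t=1.3400; Δt_x=1.1547, Δt_y=2.0000
    x: enter (0,1) at t=0.2194 ← occupied
  → r_2 = 0.2194
beam 3: φ=45°, α=240°
  dir = (cos 240°, sin 240°) = (-0.5000, -0.8660); from cell (1,1)
  next x-line at t=0.3800, next y-line at t=0.3811; Δt_x=2.0000, Δt_y=1.1547
    x: enter (0,1) at t=0.3800 ← occupied
  → r_3 = 0.3800
beam 4: φ=135°, α=330°
  dir = (cos 330°, sin 330°) = (0.8660, -0.5000); from cell (1,1)
  next x-line at t=0.9353, next y-line at t=0.6600; Δt_x=1.1547, Δt_y=2.0000
    y: enter (1,0) at t=0.6600 ← occupied
  → r_4 = 0.6600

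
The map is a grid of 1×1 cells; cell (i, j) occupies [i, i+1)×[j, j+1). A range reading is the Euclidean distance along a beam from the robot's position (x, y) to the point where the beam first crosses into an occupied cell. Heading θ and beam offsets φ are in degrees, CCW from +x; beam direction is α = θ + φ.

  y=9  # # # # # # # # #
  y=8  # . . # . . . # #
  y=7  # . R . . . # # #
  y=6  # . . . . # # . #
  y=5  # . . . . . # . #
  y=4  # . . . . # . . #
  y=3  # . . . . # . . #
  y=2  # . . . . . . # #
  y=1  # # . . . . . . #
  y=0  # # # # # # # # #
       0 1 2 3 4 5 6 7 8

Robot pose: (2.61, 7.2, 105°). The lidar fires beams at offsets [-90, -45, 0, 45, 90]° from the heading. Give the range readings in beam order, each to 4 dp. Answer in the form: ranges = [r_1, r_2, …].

ranges = [4.5449, 0.9238, 1.8635, 1.8591, 1.6668]

beam 1: φ=-90°, α=15°
  cosα=0.9659 sinα=0.2588 | (2,7) | tMaxX 0.4038 tMaxY 3.0910 | tΔX 1.0353 tΔY 3.8637
    t=0.4038 [x] (3,7)
    t=1.4390 [x] (4,7)
    t=2.4743 [x] (5,7)
    t=3.0910 [y] (5,8)
    t=3.5096 [x] (6,8)
    t=4.5449 [x] (7,8) — stop
  → r_1 = 4.5449
beam 2: φ=-45°, α=60°
  cosα=0.5000 sinα=0.8660 | (2,7) | tMaxX 0.7800 tMaxY 0.9238 | tΔX 2.0000 tΔY 1.1547
    t=0.7800 [x] (3,7)
    t=0.9238 [y] (3,8) — stop
  → r_2 = 0.9238
beam 3: φ=0°, α=105°
  cosα=-0.2588 sinα=0.9659 | (2,7) | tMaxX 2.3569 tMaxY 0.8282 | tΔX 3.8637 tΔY 1.0353
    t=0.8282 [y] (2,8)
    t=1.8635 [y] (2,9) — stop
  → r_3 = 1.8635
beam 4: φ=45°, α=150°
  cosα=-0.8660 sinα=0.5000 | (2,7) | tMaxX 0.7044 tMaxY 1.6000 | tΔX 1.1547 tΔY 2.0000
    t=0.7044 [x] (1,7)
    t=1.6000 [y] (1,8)
    t=1.8591 [x] (0,8) — stop
  → r_4 = 1.8591
beam 5: φ=90°, α=195°
  cosα=-0.9659 sinα=-0.2588 | (2,7) | tMaxX 0.6315 tMaxY 0.7727 | tΔX 1.0353 tΔY 3.8637
    t=0.6315 [x] (1,7)
    t=0.7727 [y] (1,6)
    t=1.6668 [x] (0,6) — stop
  → r_5 = 1.6668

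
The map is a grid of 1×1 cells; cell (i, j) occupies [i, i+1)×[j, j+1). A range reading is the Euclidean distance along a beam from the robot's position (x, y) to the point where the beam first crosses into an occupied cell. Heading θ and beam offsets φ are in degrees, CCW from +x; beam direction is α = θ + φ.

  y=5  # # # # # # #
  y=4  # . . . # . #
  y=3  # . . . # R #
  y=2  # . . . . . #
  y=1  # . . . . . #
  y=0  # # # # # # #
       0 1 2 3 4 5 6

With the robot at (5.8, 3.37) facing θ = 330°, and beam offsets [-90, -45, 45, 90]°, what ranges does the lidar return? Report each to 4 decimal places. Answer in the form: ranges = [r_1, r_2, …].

beam 1: φ=-90°, α=240°
  cosα=-0.5000 sinα=-0.8660 | (5,3) | tMaxX 1.6000 tMaxY 0.4272 | tΔX 2.0000 tΔY 1.1547
    t=0.4272 [y] (5,2)
    t=1.5819 [y] (5,1)
    t=1.6000 [x] (4,1)
    t=2.7366 [y] (4,0) — stop
  → r_1 = 2.7366
beam 2: φ=-45°, α=285°
  cosα=0.2588 sinα=-0.9659 | (5,3) | tMaxX 0.7727 tMaxY 0.3831 | tΔX 3.8637 tΔY 1.0353
    t=0.3831 [y] (5,2)
    t=0.7727 [x] (6,2) — stop
  → r_2 = 0.7727
beam 3: φ=45°, α=15°
  cosα=0.9659 sinα=0.2588 | (5,3) | tMaxX 0.2071 tMaxY 2.4341 | tΔX 1.0353 tΔY 3.8637
    t=0.2071 [x] (6,3) — stop
  → r_3 = 0.2071
beam 4: φ=90°, α=60°
  cosα=0.5000 sinα=0.8660 | (5,3) | tMaxX 0.4000 tMaxY 0.7275 | tΔX 2.0000 tΔY 1.1547
    t=0.4000 [x] (6,3) — stop
  → r_4 = 0.4000

ranges = [2.7366, 0.7727, 0.2071, 0.4000]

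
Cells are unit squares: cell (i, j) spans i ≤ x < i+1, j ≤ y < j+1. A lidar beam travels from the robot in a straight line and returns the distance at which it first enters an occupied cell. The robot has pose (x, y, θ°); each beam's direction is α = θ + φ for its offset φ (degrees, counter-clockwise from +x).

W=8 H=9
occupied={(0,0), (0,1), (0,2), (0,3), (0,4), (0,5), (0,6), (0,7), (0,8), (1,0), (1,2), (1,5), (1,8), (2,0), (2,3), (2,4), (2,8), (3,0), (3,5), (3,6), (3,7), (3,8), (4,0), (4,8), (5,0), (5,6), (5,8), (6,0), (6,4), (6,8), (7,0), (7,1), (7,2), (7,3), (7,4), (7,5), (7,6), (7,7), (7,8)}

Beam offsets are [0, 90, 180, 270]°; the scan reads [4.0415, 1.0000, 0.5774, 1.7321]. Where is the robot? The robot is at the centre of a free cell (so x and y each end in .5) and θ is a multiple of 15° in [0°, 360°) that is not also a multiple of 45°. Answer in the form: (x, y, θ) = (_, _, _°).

Enumerate (i+0.5, j+0.5, θ) over the 33 free cells and 16 admissible headings. For each, cast all 4 beams and compare to the given ranges.
  (4.5, 3.5, 150°): beam 1 = 1.7321 ≠ 4.0415 ✗
  (4.5, 7.5, 255°): beam 1 = 1.9319 ≠ 4.0415 ✗
  (6.5, 5.5, 75°): beam 1 = 1.9319 ≠ 4.0415 ✗
  (4.5, 7.5, 330°): beam 1 = 1.0000 ≠ 4.0415 ✗
  …
  (5.5, 1.5, 120°): r_1=4.0415, r_2=1.0000, r_3=0.5774, r_4=1.7321 — all match ✓
No second candidate reproduces the full scan.

(x, y, θ) = (5.5, 1.5, 120°)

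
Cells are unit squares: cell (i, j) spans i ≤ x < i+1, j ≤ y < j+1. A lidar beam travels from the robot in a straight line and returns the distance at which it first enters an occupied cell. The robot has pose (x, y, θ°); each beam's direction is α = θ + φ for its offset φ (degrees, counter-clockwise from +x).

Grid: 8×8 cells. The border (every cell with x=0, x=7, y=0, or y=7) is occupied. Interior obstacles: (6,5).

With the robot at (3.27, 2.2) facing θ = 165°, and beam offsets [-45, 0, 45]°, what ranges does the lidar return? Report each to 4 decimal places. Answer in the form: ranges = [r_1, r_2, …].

beam 1: φ=-45°, α=120°
  direction (-0.5000, 0.8660); cell (3,2); t to first gridline: x 0.5400, y 0.9238 (then +2.0000 / +1.1547)
    (2,2) via x @ 0.5400
    (2,3) via y @ 0.9238
    (2,4) via y @ 2.0785
    (1,4) via x @ 2.5400
    (1,5) via y @ 3.2332
    (1,6) via y @ 4.3879
    (0,6) via x @ 4.5400  # hit
  → r_1 = 4.5400
beam 2: φ=0°, α=165°
  direction (-0.9659, 0.2588); cell (3,2); t to first gridline: x 0.2795, y 3.0910 (then +1.0353 / +3.8637)
    (2,2) via x @ 0.2795
    (1,2) via x @ 1.3148
    (0,2) via x @ 2.3501  # hit
  → r_2 = 2.3501
beam 3: φ=45°, α=210°
  direction (-0.8660, -0.5000); cell (3,2); t to first gridline: x 0.3118, y 0.4000 (then +1.1547 / +2.0000)
    (2,2) via x @ 0.3118
    (2,1) via y @ 0.4000
    (1,1) via x @ 1.4665
    (1,0) via y @ 2.4000  # hit
  → r_3 = 2.4000

ranges = [4.5400, 2.3501, 2.4000]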